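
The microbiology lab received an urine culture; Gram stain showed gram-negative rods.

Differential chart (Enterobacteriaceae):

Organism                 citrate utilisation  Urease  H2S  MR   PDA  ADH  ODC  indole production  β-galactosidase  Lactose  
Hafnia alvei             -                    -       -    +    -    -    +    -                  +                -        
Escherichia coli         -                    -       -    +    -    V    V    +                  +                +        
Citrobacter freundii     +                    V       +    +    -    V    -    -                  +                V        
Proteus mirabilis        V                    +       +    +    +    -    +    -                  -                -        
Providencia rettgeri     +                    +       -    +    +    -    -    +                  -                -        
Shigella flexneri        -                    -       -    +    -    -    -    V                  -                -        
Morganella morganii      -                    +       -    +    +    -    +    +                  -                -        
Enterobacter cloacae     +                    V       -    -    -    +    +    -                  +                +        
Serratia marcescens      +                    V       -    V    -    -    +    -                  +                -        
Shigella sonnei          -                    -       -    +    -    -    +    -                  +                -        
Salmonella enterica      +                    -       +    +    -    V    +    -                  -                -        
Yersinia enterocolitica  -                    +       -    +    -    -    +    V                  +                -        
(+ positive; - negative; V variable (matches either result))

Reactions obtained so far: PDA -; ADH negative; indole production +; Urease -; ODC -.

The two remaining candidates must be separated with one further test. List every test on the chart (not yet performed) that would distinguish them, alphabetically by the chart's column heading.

Lactose, β-galactosidase

PDA -: excludes Proteus mirabilis, Providencia rettgeri, Morganella morganii — 9 left.
ODC -: excludes 6 organisms — 3 left.
Urease -: all 3 remaining candidates are consistent.
ADH -: all 3 remaining candidates are consistent.
indole production +: excludes Citrobacter freundii — 2 left.
Two candidates remain: Escherichia coli and Shigella flexneri.
  citrate utilisation: - vs - — same for both, does not separate.
  H2S: - vs - — same for both, does not separate.
  MR: + vs + — same for both, does not separate.
  β-galactosidase: Escherichia coli +, Shigella flexneri - — discriminates.
  Lactose: Escherichia coli +, Shigella flexneri - — discriminates.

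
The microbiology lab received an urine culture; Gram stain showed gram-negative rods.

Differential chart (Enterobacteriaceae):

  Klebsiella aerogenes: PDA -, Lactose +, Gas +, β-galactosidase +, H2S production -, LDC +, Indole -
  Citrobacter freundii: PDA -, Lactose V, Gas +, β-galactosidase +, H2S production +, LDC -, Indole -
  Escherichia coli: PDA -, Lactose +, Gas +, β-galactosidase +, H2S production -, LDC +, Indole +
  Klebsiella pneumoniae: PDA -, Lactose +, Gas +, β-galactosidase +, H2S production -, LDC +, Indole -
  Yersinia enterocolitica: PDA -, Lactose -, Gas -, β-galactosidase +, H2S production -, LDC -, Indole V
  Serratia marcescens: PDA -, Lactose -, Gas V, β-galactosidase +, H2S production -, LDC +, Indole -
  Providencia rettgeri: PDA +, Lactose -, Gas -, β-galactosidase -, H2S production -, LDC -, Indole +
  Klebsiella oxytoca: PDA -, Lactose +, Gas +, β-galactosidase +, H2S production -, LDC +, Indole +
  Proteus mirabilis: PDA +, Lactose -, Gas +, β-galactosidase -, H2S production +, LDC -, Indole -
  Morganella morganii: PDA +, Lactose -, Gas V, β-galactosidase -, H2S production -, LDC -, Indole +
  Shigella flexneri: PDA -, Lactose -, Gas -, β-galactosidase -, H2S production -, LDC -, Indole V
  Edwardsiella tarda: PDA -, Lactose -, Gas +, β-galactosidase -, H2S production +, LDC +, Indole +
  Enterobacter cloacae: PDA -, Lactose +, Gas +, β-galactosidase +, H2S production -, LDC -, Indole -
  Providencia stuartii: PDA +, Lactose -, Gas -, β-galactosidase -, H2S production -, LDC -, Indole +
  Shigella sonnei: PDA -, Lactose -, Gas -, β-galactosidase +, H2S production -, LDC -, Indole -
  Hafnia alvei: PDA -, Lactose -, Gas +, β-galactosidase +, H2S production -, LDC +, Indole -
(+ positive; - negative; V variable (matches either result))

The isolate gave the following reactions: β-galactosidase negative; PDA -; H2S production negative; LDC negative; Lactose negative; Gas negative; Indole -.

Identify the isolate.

LDC -: excludes 7 organisms — 9 left.
Gas -: excludes Citrobacter freundii, Proteus mirabilis, Enterobacter cloacae — 6 left.
PDA -: excludes Providencia rettgeri, Morganella morganii, Providencia stuartii — 3 left.
Lactose -: all 3 remaining candidates are consistent.
H2S production -: all 3 remaining candidates are consistent.
Indole -: all 3 remaining candidates are consistent.
β-galactosidase -: excludes Yersinia enterocolitica, Shigella sonnei — 1 left.

Shigella flexneri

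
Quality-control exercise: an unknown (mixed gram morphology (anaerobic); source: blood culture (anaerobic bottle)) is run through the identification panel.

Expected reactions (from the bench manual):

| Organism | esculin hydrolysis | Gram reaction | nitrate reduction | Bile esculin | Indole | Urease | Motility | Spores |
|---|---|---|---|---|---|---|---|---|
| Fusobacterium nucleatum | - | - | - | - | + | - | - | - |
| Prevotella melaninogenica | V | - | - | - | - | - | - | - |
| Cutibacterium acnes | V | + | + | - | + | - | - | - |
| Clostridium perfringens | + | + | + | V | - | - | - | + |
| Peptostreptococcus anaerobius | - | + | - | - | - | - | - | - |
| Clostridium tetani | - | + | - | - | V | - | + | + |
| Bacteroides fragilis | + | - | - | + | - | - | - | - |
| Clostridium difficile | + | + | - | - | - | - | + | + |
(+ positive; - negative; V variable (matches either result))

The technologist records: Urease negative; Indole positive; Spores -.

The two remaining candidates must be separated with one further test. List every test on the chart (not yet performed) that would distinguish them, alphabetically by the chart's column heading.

Indole +: excludes 5 organisms — 3 left.
Spores -: excludes Clostridium tetani — 2 left.
Urease -: all 2 remaining candidates are consistent.
Two candidates remain: Cutibacterium acnes and Fusobacterium nucleatum.
  esculin hydrolysis: V vs - — variable for at least one, does not separate.
  Gram reaction: Cutibacterium acnes +, Fusobacterium nucleatum - — discriminates.
  nitrate reduction: Cutibacterium acnes +, Fusobacterium nucleatum - — discriminates.
  Bile esculin: - vs - — same for both, does not separate.
  Motility: - vs - — same for both, does not separate.

Gram reaction, nitrate reduction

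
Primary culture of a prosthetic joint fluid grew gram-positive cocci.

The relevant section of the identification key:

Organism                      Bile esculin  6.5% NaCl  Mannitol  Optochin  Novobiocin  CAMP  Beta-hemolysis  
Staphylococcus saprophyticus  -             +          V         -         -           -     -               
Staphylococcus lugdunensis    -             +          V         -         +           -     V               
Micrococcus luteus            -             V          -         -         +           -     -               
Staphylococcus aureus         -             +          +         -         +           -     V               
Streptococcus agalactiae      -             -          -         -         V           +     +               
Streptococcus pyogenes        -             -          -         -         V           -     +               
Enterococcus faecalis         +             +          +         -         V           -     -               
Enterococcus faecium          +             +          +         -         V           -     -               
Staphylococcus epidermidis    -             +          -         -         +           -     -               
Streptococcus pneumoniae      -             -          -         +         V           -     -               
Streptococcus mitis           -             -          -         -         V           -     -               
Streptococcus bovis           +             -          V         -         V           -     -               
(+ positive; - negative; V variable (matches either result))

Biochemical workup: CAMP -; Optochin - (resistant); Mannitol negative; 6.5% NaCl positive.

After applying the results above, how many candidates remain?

6.5% NaCl +: excludes 5 organisms — 7 left.
CAMP -: all 7 remaining candidates are consistent.
Optochin -: all 7 remaining candidates are consistent.
Mannitol -: excludes Staphylococcus aureus, Enterococcus faecalis, Enterococcus faecium — 4 left.
Still consistent: Micrococcus luteus, Staphylococcus epidermidis, Staphylococcus lugdunensis, Staphylococcus saprophyticus.

4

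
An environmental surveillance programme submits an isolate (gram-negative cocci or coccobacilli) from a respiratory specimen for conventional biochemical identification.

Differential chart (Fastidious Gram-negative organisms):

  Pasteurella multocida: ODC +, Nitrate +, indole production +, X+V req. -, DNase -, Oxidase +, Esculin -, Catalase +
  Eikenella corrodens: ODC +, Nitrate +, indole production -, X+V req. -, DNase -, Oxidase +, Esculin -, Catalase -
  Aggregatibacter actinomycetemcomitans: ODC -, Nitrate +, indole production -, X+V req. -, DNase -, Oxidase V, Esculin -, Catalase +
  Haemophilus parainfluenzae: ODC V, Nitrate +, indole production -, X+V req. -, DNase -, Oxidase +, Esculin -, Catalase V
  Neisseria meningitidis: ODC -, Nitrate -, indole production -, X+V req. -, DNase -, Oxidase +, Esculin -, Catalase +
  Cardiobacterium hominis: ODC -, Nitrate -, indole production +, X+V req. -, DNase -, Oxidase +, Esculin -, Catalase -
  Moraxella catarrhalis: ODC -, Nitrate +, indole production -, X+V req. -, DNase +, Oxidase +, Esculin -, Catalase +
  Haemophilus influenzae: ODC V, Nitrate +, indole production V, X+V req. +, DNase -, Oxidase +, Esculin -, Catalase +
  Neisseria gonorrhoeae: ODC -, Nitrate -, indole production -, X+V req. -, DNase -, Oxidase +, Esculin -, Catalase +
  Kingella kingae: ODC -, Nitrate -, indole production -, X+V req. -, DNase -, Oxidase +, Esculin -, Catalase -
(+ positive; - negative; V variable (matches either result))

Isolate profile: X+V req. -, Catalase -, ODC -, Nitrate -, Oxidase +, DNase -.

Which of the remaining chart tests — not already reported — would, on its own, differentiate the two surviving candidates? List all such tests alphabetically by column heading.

indole production

Catalase -: excludes 6 organisms — 4 left.
X+V req. -: all 4 remaining candidates are consistent.
ODC -: excludes Eikenella corrodens — 3 left.
DNase -: all 3 remaining candidates are consistent.
Oxidase +: all 3 remaining candidates are consistent.
Nitrate -: excludes Haemophilus parainfluenzae — 2 left.
Two candidates remain: Cardiobacterium hominis and Kingella kingae.
  indole production: Cardiobacterium hominis +, Kingella kingae - — discriminates.
  Esculin: - vs - — same for both, does not separate.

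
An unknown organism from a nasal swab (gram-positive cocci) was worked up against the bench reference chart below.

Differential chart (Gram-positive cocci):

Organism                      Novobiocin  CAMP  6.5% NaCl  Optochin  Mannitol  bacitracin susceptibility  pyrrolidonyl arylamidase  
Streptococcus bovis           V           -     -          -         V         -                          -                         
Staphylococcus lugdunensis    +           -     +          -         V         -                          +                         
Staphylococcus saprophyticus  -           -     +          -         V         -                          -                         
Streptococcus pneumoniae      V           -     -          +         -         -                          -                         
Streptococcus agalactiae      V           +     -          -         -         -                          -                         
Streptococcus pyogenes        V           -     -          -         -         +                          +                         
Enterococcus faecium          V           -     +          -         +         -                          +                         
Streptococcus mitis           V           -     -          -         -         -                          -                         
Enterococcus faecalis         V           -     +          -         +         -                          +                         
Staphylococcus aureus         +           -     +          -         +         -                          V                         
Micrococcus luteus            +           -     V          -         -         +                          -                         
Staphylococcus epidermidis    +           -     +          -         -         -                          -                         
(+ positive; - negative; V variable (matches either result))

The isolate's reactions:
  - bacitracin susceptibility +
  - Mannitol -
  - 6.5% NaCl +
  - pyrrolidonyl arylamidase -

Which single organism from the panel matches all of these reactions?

pyrrolidonyl arylamidase -: excludes Staphylococcus lugdunensis, Streptococcus pyogenes, Enterococcus faecium, Enterococcus faecalis — 8 left.
bacitracin susceptibility +: excludes 7 organisms — 1 left.
6.5% NaCl +: the one remaining candidate is consistent.
Mannitol -: the one remaining candidate is consistent.

Micrococcus luteus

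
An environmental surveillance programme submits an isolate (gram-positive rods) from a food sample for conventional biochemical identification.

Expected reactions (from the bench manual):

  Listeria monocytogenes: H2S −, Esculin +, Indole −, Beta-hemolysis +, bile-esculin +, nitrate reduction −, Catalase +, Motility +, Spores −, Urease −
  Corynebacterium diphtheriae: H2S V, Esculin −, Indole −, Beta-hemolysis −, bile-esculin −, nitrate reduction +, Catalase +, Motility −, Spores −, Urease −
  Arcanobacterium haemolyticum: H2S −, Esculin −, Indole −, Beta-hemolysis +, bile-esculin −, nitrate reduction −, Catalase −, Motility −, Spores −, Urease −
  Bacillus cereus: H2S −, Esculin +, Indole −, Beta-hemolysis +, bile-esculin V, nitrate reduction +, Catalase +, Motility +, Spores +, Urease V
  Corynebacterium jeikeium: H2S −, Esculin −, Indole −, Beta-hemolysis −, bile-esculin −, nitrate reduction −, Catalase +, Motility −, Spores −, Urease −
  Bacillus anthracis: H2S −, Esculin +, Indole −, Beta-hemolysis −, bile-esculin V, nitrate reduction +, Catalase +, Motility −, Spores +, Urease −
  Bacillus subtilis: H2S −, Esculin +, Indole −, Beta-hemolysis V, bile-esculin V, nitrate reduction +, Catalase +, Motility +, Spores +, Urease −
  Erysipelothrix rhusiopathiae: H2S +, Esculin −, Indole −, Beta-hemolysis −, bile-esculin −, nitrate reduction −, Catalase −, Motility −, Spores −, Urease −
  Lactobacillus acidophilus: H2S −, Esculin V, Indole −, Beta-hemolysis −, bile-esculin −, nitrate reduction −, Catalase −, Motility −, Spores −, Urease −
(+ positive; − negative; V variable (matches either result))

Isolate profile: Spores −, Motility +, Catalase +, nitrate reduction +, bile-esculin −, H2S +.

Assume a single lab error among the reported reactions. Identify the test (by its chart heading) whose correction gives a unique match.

Motility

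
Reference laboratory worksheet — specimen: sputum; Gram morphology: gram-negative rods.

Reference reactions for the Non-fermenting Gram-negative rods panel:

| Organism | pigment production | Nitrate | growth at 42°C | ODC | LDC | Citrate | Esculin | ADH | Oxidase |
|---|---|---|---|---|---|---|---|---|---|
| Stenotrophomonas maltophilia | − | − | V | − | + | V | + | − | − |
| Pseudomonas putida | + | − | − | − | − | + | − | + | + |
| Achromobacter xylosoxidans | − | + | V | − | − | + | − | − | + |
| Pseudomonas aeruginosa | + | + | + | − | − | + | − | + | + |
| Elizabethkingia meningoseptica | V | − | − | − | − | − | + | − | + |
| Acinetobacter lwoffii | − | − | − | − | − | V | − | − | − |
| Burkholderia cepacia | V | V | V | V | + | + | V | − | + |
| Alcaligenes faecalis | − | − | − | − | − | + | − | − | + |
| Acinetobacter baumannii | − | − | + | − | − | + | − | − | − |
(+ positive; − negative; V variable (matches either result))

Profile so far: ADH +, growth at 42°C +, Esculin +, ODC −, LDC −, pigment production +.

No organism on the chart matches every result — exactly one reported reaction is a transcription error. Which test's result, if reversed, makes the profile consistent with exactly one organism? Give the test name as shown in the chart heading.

Esculin

As reported, no row in the chart matches all 6 reactions.
Reversing ODC → still no organism matches.
Reversing LDC → still no organism matches.
Reversing pigment production → still no organism matches.
Reversing growth at 42°C → still no organism matches.
Reversing ADH → still no organism matches.
Reversing Esculin (to −) → unique match: Pseudomonas aeruginosa.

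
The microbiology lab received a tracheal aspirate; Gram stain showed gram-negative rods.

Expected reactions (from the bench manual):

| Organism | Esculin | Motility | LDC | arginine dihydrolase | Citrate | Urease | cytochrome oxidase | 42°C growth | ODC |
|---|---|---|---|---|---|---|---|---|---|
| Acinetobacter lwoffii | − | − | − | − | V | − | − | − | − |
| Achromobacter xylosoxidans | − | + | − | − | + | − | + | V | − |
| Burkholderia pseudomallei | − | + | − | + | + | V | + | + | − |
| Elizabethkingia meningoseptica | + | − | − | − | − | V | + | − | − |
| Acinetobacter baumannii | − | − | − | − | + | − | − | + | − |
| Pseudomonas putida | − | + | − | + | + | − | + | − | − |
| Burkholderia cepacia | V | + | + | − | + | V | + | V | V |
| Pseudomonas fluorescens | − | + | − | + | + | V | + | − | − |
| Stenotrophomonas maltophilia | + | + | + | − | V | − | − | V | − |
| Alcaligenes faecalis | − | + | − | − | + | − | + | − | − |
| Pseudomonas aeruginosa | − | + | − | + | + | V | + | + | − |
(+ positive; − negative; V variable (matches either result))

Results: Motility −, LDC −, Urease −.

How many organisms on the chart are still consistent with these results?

Motility −: excludes 8 organisms — 3 left.
LDC −: all 3 remaining candidates are consistent.
Urease −: all 3 remaining candidates are consistent.
Still consistent: Acinetobacter baumannii, Acinetobacter lwoffii, Elizabethkingia meningoseptica.

3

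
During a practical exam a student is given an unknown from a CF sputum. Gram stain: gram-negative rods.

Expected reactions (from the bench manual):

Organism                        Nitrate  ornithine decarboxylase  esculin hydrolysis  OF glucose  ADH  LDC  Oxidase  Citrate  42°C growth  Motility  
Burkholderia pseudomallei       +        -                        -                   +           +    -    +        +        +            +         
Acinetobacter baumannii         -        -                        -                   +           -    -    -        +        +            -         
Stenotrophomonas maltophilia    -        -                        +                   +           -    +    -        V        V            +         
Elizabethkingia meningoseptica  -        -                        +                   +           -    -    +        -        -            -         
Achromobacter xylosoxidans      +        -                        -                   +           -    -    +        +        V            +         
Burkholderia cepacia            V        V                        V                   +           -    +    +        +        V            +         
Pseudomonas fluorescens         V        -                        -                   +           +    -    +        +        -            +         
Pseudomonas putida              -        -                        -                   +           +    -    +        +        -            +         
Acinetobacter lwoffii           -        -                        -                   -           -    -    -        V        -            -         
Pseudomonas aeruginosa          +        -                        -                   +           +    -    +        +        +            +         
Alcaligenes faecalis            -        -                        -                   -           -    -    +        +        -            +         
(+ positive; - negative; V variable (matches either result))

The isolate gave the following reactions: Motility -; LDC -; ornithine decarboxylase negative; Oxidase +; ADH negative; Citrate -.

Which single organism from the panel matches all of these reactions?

LDC -: excludes Stenotrophomonas maltophilia, Burkholderia cepacia — 9 left.
ADH -: excludes Burkholderia pseudomallei, Pseudomonas fluorescens, Pseudomonas putida, Pseudomonas aeruginosa — 5 left.
ornithine decarboxylase -: all 5 remaining candidates are consistent.
Motility -: excludes Achromobacter xylosoxidans, Alcaligenes faecalis — 3 left.
Oxidase +: excludes Acinetobacter baumannii, Acinetobacter lwoffii — 1 left.
Citrate -: the one remaining candidate is consistent.

Elizabethkingia meningoseptica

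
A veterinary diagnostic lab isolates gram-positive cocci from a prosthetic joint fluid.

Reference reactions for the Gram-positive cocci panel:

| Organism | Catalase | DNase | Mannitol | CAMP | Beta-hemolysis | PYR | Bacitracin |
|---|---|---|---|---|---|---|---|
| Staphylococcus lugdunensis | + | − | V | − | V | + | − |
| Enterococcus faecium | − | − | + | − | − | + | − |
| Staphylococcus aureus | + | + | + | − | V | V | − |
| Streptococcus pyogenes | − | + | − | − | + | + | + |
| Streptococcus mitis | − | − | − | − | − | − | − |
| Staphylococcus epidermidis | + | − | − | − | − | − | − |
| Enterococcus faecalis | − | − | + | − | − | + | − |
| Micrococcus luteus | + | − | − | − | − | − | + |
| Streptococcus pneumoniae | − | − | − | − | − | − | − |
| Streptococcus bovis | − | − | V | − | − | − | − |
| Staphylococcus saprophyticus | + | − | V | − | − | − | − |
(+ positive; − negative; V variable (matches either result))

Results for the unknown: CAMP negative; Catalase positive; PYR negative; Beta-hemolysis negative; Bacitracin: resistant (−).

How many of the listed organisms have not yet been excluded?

3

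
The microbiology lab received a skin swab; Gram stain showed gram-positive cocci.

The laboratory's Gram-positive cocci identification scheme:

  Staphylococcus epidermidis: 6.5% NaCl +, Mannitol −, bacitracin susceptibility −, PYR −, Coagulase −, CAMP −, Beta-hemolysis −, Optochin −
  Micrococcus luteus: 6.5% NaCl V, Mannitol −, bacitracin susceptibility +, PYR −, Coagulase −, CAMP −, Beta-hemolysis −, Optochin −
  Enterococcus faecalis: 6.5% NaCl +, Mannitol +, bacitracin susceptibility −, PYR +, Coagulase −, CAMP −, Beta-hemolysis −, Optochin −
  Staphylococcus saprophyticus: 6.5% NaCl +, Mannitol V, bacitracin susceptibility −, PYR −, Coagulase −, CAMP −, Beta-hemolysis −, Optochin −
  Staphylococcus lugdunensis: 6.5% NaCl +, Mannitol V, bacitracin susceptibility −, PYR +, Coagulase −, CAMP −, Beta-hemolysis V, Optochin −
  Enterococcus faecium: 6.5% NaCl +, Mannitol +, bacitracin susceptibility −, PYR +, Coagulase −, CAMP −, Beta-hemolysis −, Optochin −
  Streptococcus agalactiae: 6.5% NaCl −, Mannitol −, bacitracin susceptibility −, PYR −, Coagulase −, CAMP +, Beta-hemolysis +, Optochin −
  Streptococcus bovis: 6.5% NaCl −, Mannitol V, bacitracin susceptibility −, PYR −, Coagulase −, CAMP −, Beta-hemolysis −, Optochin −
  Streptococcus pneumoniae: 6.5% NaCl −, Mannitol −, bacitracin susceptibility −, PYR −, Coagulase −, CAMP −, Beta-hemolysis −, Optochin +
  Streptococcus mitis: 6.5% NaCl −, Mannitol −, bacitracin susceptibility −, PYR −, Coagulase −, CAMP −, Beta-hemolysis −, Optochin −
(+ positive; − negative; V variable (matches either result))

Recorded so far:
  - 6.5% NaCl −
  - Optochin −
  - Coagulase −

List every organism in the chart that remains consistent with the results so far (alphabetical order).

Micrococcus luteus, Streptococcus agalactiae, Streptococcus bovis, Streptococcus mitis

Coagulase −: all 10 remaining candidates are consistent.
6.5% NaCl −: excludes 5 organisms — 5 left.
Optochin −: excludes Streptococcus pneumoniae — 4 left.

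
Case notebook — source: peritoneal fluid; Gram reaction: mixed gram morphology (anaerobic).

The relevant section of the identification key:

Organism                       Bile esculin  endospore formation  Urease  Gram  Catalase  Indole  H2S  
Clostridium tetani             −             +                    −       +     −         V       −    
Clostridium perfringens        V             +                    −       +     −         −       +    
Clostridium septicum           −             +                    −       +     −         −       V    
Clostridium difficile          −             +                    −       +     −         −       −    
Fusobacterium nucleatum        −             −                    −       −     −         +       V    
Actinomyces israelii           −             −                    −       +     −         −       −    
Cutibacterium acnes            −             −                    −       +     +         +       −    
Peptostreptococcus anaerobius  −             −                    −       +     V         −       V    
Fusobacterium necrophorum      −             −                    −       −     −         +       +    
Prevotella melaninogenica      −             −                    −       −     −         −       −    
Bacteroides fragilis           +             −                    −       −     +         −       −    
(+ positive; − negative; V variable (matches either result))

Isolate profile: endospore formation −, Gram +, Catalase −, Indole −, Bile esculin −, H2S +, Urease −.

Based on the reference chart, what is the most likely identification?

Bile esculin −: excludes Bacteroides fragilis — 10 left.
Catalase −: excludes Cutibacterium acnes — 9 left.
Gram +: excludes Fusobacterium nucleatum, Fusobacterium necrophorum, Prevotella melaninogenica — 6 left.
H2S +: excludes Clostridium tetani, Clostridium difficile, Actinomyces israelii — 3 left.
Urease −: all 3 remaining candidates are consistent.
endospore formation −: excludes Clostridium perfringens, Clostridium septicum — 1 left.
Indole −: the one remaining candidate is consistent.

Peptostreptococcus anaerobius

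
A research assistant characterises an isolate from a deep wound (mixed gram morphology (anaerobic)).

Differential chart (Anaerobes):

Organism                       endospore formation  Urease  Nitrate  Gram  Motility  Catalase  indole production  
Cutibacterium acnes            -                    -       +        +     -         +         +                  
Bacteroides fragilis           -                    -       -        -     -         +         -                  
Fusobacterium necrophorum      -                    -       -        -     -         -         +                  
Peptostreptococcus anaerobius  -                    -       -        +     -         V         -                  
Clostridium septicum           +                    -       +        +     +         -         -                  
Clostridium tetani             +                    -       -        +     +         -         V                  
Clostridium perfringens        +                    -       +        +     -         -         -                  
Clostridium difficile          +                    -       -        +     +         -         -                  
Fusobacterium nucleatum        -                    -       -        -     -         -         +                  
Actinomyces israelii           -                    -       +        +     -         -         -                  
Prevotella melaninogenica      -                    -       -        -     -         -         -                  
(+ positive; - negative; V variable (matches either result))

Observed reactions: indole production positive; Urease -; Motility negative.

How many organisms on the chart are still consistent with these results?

3

Motility -: excludes Clostridium septicum, Clostridium tetani, Clostridium difficile — 8 left.
indole production +: excludes 5 organisms — 3 left.
Urease -: all 3 remaining candidates are consistent.
Still consistent: Cutibacterium acnes, Fusobacterium necrophorum, Fusobacterium nucleatum.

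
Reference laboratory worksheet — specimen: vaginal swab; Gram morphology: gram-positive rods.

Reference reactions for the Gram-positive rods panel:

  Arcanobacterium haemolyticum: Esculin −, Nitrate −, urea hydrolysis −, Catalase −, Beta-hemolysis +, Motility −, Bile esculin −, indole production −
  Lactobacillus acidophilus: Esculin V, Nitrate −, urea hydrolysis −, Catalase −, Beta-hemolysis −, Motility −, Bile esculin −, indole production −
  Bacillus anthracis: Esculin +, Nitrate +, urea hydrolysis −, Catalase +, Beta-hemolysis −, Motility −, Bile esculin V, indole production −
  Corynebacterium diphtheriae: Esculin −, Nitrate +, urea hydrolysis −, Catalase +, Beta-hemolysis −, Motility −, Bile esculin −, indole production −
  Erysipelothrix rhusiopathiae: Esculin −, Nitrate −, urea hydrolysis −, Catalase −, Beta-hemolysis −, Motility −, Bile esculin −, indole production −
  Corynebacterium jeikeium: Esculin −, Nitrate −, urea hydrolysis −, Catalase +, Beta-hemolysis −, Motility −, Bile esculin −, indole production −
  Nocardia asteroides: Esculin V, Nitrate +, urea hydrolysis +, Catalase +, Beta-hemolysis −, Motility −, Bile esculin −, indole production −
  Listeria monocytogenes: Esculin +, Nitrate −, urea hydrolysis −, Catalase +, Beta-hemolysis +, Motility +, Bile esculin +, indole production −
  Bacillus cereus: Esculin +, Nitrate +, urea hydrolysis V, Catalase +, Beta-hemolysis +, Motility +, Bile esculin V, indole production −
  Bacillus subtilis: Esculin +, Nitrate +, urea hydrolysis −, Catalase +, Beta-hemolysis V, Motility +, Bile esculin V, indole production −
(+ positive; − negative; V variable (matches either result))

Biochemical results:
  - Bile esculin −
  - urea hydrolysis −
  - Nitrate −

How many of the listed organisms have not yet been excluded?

urea hydrolysis −: excludes Nocardia asteroides — 9 left.
Bile esculin −: excludes Listeria monocytogenes — 8 left.
Nitrate −: excludes Bacillus anthracis, Corynebacterium diphtheriae, Bacillus cereus, Bacillus subtilis — 4 left.
Still consistent: Arcanobacterium haemolyticum, Corynebacterium jeikeium, Erysipelothrix rhusiopathiae, Lactobacillus acidophilus.

4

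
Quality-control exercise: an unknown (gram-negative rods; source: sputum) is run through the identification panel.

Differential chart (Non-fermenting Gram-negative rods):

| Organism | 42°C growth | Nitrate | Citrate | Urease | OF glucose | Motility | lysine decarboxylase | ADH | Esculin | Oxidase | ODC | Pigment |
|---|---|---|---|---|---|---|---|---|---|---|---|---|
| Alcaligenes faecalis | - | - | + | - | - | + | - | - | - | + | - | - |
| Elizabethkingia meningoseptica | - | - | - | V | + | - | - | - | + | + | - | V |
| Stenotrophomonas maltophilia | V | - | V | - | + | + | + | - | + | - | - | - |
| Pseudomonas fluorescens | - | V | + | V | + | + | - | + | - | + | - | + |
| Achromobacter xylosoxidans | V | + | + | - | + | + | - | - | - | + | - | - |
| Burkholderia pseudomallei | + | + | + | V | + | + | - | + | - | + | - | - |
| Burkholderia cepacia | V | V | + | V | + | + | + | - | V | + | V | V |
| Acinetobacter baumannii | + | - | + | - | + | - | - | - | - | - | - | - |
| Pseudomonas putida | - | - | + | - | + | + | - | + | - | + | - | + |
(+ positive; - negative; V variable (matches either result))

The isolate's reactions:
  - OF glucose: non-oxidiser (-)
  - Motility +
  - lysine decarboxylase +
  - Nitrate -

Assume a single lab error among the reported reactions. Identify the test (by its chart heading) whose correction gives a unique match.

lysine decarboxylase

As reported, no row in the chart matches all 4 reactions.
Reversing Nitrate → still no organism matches.
Reversing OF glucose → 2 organisms match (not unique).
Reversing Motility → still no organism matches.
Reversing lysine decarboxylase (to -) → unique match: Alcaligenes faecalis.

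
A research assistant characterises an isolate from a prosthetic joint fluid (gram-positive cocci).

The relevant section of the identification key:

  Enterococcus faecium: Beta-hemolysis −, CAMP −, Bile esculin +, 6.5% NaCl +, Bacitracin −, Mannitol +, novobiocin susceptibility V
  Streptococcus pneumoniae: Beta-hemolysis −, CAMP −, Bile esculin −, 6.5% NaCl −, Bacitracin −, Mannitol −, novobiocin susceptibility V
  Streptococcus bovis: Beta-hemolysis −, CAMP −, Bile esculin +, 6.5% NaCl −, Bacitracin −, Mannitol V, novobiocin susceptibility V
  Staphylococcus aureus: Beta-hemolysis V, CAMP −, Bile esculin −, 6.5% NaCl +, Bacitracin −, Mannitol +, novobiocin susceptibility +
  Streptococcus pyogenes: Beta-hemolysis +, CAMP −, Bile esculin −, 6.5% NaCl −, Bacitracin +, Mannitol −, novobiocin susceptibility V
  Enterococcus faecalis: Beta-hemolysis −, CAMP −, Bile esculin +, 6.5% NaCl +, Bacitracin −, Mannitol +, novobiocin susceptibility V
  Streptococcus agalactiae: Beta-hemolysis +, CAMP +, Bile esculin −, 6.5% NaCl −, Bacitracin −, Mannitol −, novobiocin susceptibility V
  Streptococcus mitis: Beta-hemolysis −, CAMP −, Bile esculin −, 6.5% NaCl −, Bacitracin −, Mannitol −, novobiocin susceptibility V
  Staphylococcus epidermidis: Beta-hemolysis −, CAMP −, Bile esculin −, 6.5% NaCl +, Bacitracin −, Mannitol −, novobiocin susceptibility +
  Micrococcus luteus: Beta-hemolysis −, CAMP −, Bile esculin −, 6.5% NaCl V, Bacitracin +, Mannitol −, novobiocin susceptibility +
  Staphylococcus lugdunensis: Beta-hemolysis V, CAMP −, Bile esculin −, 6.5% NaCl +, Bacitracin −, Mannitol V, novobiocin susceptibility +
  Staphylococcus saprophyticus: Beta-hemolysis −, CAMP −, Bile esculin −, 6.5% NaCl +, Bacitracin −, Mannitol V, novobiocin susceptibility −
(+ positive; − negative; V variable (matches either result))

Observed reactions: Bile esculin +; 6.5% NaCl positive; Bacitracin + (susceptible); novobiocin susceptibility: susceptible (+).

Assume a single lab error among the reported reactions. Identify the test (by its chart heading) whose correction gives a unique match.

Bile esculin

As reported, no row in the chart matches all 4 reactions.
Reversing 6.5% NaCl → still no organism matches.
Reversing novobiocin susceptibility → still no organism matches.
Reversing Bile esculin (to −) → unique match: Micrococcus luteus.
Reversing Bacitracin → 2 organisms match (not unique).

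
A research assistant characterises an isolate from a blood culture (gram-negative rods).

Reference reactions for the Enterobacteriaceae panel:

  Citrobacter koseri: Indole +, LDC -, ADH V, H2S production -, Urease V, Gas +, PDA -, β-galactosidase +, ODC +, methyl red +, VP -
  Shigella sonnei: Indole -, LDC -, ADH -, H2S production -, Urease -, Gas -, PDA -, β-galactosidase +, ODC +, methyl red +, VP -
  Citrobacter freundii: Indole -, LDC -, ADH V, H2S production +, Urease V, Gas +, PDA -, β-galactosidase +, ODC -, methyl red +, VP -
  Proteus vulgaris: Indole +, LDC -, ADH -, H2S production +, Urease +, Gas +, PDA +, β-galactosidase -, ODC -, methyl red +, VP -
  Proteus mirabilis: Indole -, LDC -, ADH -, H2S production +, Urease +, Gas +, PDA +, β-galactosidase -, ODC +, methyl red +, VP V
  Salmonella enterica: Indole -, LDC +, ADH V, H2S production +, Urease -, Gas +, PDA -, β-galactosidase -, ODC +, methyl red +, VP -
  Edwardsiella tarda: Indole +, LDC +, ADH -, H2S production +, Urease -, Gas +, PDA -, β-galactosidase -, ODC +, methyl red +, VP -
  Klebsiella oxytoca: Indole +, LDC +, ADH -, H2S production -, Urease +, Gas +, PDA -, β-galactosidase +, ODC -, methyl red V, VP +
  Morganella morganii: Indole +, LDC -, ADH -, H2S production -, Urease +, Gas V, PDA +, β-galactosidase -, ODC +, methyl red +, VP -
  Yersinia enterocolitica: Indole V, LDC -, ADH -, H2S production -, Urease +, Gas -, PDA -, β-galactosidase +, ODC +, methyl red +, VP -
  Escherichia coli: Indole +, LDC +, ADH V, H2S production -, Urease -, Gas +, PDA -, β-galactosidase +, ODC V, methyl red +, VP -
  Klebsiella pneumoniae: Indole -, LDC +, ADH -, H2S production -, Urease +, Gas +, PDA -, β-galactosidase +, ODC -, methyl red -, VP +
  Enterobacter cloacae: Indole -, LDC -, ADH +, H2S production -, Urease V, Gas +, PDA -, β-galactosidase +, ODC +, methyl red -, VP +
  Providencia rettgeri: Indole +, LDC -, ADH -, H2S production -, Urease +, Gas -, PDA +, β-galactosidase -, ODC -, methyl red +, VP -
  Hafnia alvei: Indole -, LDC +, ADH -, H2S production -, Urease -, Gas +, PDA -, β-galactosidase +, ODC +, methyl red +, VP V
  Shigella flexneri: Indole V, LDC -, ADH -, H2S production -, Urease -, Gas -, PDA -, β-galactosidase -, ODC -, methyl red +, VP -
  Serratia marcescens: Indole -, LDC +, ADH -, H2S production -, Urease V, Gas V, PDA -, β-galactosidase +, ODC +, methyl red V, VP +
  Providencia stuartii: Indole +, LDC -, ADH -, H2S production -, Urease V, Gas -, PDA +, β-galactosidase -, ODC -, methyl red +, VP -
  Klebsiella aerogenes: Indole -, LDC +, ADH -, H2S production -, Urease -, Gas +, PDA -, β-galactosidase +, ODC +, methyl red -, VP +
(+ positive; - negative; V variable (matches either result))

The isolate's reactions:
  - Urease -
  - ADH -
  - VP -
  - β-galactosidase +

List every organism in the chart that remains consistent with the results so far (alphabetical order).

β-galactosidase +: excludes 8 organisms — 11 left.
ADH -: excludes Enterobacter cloacae — 10 left.
VP -: excludes Klebsiella oxytoca, Klebsiella pneumoniae, Serratia marcescens, Klebsiella aerogenes — 6 left.
Urease -: excludes Yersinia enterocolitica — 5 left.

Citrobacter freundii, Citrobacter koseri, Escherichia coli, Hafnia alvei, Shigella sonnei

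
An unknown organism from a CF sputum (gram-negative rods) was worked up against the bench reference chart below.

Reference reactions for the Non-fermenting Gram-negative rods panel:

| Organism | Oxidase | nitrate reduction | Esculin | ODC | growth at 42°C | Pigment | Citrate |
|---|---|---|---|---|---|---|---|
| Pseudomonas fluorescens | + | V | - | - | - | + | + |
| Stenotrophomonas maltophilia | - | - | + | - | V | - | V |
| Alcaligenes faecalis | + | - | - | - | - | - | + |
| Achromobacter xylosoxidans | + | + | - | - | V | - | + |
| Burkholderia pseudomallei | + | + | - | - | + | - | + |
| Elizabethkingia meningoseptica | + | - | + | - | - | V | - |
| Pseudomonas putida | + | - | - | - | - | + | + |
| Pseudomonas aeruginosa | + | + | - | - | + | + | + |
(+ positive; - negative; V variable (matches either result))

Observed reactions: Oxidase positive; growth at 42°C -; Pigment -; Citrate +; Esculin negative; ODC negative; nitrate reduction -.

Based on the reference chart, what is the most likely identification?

nitrate reduction -: excludes Achromobacter xylosoxidans, Burkholderia pseudomallei, Pseudomonas aeruginosa — 5 left.
growth at 42°C -: all 5 remaining candidates are consistent.
Pigment -: excludes Pseudomonas fluorescens, Pseudomonas putida — 3 left.
Oxidase +: excludes Stenotrophomonas maltophilia — 2 left.
ODC -: all 2 remaining candidates are consistent.
Citrate +: excludes Elizabethkingia meningoseptica — 1 left.
Esculin -: the one remaining candidate is consistent.

Alcaligenes faecalis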